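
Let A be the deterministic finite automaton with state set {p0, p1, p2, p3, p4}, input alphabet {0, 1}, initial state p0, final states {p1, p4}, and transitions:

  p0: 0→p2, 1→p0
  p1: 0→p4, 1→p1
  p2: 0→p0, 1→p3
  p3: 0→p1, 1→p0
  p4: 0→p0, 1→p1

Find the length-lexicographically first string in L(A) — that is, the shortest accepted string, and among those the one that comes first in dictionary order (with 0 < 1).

A breadth-first search from p0 reaches an accepting state first via the path p0 → p2 → p3 → p1 on input 010.
No string of length < 3 is accepted (BFS exhausts all shorter strings without reaching an accepting state), and 010 is the lexicographically least accepting string of length 3.

010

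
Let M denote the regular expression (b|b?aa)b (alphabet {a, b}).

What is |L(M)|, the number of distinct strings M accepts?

3

The expression has no Kleene star, so L(M) is finite. Expanding the alternatives gives {bb, aab, baab}.
That is 1 of length 2, 1 of length 3, 1 of length 4: 3 strings in all.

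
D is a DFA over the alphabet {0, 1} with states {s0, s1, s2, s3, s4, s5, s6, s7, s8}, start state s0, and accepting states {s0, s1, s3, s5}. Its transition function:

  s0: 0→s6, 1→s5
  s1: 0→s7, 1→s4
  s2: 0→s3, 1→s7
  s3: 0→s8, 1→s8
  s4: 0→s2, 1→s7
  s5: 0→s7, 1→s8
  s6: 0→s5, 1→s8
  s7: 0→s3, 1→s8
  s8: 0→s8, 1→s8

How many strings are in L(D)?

5

The useful subgraph on states {s0, s3, s5, s6, s7} is acyclic, so L(D) is finite; the longest accepting path visits 5 useful states, giving maximum string length 4.
Counting accepting paths from s0 by length: 1 of length 0, 1 of length 1, 1 of length 2, 1 of length 3, 1 of length 4. Total 5.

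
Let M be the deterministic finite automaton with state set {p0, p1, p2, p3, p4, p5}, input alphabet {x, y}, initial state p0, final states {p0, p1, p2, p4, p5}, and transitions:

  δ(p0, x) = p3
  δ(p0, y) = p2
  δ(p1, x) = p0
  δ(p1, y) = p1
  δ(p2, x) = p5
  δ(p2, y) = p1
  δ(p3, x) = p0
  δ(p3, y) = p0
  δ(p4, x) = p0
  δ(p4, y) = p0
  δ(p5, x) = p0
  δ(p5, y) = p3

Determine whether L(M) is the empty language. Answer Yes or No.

The empty string ε is accepted: the run p0 ends in the accepting state p0.
Since at least one string is accepted, L(M) is not empty.

No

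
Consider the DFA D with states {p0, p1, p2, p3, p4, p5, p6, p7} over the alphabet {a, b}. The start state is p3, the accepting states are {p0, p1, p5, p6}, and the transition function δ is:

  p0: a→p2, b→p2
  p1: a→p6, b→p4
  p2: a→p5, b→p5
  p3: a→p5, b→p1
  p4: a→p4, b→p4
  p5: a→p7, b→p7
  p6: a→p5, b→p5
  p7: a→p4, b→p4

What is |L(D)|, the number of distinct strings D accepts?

The useful subgraph on states {p1, p3, p5, p6} is acyclic, so L(D) is finite; the longest accepting path visits 4 useful states, giving maximum string length 3.
Counting accepting paths from p3 by length: 2 of length 1, 1 of length 2, 2 of length 3. Total 5.

5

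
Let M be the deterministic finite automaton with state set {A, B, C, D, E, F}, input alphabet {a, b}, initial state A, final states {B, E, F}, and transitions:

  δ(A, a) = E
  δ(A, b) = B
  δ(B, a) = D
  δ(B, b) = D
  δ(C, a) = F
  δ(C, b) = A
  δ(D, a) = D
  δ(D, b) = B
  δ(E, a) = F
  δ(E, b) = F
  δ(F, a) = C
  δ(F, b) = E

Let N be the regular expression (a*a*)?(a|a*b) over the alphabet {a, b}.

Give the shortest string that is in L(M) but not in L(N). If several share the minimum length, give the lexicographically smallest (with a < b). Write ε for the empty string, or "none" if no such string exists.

abb

The string abb is accepted by M but not by N.
No shorter string lies in the difference, and abb is the lexicographically first length-3 string in L(M) \ L(N).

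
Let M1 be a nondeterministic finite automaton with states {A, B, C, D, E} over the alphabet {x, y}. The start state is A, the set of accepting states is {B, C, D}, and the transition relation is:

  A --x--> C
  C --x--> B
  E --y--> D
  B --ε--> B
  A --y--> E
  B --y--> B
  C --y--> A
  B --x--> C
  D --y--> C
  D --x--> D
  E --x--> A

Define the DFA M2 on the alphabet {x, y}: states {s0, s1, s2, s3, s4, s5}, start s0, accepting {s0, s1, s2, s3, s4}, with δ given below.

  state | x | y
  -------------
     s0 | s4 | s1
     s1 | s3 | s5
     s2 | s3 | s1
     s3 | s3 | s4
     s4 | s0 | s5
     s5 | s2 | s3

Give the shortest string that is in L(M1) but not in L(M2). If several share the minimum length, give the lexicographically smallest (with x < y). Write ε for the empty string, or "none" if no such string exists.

yy

The string yy is accepted by M1 but not by M2.
No shorter string lies in the difference, and yy is the lexicographically first length-2 string in L(M1) \ L(M2).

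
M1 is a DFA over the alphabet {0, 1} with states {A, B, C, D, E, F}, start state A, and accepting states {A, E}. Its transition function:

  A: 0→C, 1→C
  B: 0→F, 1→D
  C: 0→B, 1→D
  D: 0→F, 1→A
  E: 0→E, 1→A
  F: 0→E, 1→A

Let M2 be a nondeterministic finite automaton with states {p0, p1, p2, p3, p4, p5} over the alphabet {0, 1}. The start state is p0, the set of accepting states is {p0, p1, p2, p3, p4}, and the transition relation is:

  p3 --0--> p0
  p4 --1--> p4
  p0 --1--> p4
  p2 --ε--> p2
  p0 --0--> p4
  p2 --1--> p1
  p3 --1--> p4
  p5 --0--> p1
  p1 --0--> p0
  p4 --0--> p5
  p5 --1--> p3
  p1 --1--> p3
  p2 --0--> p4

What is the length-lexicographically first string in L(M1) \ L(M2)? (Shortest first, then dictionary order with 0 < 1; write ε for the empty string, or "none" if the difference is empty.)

000000

The string 000000 is accepted by M1 but not by M2.
No shorter string lies in the difference, and 000000 is the lexicographically first length-6 string in L(M1) \ L(M2).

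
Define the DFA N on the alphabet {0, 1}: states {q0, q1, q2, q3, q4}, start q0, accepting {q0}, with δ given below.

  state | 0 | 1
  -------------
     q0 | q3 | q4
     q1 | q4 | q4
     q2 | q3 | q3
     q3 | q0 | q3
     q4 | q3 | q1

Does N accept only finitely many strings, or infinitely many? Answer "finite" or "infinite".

infinite

State q0 is reachable from the start and can reach an accepting state, and it lies on the cycle q0 → q3 → q0.
Traversing that cycle any number of times yields accepted strings of unbounded length, so the language is infinite.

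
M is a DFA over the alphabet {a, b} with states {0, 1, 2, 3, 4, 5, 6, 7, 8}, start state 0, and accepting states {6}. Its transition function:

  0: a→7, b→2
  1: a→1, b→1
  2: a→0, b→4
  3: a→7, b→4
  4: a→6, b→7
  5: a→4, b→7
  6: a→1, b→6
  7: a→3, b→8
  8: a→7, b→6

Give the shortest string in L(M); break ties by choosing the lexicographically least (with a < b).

abb

A breadth-first search from 0 reaches an accepting state first via the path 0 → 7 → 8 → 6 on input abb.
No string of length < 3 is accepted (BFS exhausts all shorter strings without reaching an accepting state), and abb is the lexicographically least accepting string of length 3.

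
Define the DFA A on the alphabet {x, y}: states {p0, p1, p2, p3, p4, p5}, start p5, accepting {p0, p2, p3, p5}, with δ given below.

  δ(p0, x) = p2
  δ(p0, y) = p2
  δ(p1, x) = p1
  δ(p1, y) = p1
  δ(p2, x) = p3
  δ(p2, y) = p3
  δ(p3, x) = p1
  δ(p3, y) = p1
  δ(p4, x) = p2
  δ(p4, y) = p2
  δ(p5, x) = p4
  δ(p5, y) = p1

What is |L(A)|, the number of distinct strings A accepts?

7

The useful subgraph on states {p2, p3, p4, p5} is acyclic, so L(A) is finite; the longest accepting path visits 4 useful states, giving maximum string length 3.
Counting accepting paths from p5 by length: 1 of length 0, 2 of length 2, 4 of length 3. Total 7.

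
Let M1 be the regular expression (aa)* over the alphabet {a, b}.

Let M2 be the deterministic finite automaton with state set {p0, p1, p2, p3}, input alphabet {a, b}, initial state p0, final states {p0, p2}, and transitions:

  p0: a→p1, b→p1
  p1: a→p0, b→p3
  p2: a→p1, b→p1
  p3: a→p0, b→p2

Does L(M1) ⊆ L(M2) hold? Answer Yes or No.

Yes

Converting the expression M1 to a DFA (subset construction, then merging equivalent states) gives the minimal DFA with states {r0, r1, r2}, start state r0, accepting states {r0} and transitions r0: a→r1, b→r2; r1: a→r0, b→r2; r2: a→r2, b→r2.
Exploring the product automaton M1 × M2 from the start pair (r0, p0), following both machines on each input symbol, reaches 6 state pairs: (r0, p0), (r1, p1), (r2, p1), (r2, p3), (r2, p0), (r2, p2).
M1 accepts in {r0} and M2 accepts in {p0, p2}. The reachable pairs whose M1-component is accepting are (r0, p0); in each of them the M2-component is accepting too, so the product for L(M1) \ L(M2) (M1-component accepting, M2-component rejecting) has no reachable accepting pair and the difference is empty.
Hence every string in L(M1) is also in L(M2).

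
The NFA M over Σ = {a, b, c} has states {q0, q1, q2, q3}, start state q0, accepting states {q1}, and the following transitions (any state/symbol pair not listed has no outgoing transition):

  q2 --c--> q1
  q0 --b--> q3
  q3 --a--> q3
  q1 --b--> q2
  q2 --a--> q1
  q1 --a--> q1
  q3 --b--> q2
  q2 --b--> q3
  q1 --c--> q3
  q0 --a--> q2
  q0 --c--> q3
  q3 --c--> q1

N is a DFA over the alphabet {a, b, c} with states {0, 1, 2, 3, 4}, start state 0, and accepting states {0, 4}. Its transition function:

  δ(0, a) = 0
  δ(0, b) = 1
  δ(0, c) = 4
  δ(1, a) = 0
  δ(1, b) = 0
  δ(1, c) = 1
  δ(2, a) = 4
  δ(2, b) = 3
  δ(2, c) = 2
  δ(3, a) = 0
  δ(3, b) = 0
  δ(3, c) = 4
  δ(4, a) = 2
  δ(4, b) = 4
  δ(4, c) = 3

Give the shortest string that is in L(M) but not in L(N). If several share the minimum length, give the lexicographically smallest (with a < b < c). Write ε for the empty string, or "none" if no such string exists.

The string bc is accepted by M but not by N.
No shorter string lies in the difference, and bc is the lexicographically first length-2 string in L(M) \ L(N).

bc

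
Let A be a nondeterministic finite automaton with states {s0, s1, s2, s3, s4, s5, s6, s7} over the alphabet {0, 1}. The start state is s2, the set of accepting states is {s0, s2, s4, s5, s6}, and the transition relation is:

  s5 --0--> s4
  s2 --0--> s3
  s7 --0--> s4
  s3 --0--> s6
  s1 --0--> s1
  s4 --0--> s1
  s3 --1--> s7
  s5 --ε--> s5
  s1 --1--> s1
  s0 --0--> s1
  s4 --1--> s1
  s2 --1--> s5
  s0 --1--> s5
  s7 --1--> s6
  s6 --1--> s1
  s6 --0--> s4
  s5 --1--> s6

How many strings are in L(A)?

10

The useful subgraph on states {s2, s3, s4, s5, s6, s7} is acyclic, so L(A) is finite; the longest accepting path visits 5 useful states, giving maximum string length 4.
Counting accepting paths from s2 by length: 1 of length 0, 1 of length 1, 3 of length 2, 4 of length 3, 1 of length 4. Total 10.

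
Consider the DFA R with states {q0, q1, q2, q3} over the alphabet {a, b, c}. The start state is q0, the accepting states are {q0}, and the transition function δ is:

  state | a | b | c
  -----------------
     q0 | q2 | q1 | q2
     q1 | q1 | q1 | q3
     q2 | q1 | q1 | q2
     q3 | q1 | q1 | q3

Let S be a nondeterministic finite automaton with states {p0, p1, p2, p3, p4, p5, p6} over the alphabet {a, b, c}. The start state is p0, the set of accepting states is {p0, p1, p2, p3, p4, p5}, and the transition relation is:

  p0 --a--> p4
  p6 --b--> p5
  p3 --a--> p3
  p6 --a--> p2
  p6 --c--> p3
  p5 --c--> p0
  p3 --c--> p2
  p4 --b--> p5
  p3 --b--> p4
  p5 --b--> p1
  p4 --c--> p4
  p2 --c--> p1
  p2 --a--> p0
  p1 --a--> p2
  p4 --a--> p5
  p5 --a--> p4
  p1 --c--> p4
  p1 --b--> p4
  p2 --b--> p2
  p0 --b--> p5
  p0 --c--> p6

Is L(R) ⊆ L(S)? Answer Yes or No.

Exploring the product automaton R × S from the start pair (q0, p0), following both machines on each input symbol, reaches 18 state pairs: (q0, p0), (q2, p4), (q1, p5), (q2, p6), (q1, p4), (q1, p1), (q3, p0), (q1, p2), (q2, p3), (q3, p4), (q3, p6), (q1, p0), (q3, p1), (q1, p3), (q2, p2), (q3, p3), (q3, p2), (q2, p1).
R accepts in {q0} and S accepts in {p0, p1, p2, p3, p4, p5}. The reachable pairs whose R-component is accepting are (q0, p0); in each of them the S-component is accepting too, so the product for L(R) \ L(S) (R-component accepting, S-component rejecting) has no reachable accepting pair and the difference is empty.
Hence every string in L(R) is also in L(S).

Yes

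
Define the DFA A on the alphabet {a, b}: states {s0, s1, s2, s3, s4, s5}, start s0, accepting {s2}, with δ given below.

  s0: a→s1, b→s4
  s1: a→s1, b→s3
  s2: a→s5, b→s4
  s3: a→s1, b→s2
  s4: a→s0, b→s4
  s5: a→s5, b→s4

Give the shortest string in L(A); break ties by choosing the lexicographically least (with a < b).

abb

A breadth-first search from s0 reaches an accepting state first via the path s0 → s1 → s3 → s2 on input abb.
No string of length < 3 is accepted (BFS exhausts all shorter strings without reaching an accepting state), and abb is the lexicographically least accepting string of length 3.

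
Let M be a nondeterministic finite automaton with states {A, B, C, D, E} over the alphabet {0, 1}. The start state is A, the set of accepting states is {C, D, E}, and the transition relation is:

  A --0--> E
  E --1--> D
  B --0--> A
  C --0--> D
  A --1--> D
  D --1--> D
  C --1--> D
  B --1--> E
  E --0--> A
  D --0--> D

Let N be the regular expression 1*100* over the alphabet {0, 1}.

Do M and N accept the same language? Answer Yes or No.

The string 0 is accepted by M but rejected by N.
So L(M) ≠ L(N).

No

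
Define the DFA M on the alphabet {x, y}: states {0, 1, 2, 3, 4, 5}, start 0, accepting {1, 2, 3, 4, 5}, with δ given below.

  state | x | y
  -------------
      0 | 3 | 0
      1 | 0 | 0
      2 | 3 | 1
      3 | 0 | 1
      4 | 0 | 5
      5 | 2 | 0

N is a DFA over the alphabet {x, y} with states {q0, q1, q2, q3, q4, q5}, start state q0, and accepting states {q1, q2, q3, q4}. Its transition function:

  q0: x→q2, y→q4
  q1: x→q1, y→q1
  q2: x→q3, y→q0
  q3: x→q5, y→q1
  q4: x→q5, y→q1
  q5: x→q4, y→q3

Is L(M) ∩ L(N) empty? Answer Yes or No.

No

The string x is accepted by both M and N.
Hence L(M) ∩ L(N) ≠ ∅.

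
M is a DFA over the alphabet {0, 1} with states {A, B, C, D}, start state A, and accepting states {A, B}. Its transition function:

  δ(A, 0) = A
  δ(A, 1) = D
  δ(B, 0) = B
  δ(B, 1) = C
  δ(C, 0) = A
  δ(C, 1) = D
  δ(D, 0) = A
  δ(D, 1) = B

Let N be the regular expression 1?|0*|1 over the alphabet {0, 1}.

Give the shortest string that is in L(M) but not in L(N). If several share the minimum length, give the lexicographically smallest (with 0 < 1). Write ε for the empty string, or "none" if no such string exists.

The string 10 is accepted by M but not by N.
No shorter string lies in the difference, and 10 is the lexicographically first length-2 string in L(M) \ L(N).

10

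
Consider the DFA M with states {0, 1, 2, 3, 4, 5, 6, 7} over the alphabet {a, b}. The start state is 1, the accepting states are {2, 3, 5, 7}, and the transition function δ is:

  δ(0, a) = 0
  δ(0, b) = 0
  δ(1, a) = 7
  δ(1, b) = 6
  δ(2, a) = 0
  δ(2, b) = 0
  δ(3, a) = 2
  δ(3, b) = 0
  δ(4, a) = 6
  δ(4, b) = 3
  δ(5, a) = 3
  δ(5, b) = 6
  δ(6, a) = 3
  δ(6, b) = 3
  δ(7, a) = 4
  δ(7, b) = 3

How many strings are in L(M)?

The useful subgraph on states {1, 2, 3, 4, 6, 7} is acyclic, so L(M) is finite; the longest accepting path visits 6 useful states, giving maximum string length 5.
Counting accepting paths from 1 by length: 1 of length 1, 3 of length 2, 4 of length 3, 3 of length 4, 2 of length 5. Total 13.

13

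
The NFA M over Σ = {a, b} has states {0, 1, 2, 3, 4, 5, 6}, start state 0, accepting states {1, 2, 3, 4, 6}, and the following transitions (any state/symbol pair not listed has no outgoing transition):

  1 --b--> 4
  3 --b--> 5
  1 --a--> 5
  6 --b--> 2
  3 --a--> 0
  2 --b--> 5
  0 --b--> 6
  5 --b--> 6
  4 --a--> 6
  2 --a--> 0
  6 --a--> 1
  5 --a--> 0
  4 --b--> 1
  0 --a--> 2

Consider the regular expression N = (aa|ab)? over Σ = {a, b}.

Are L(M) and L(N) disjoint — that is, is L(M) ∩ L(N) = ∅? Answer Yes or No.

Yes

Converting the expression N to a DFA (subset construction, then merging equivalent states) gives the minimal DFA with states {n0, n1, n2, n3}, start state n0, accepting states {n0, n3} and transitions n0: a→n1, b→n2; n1: a→n3, b→n3; n2: a→n2, b→n2; n3: a→n2, b→n2.
Exploring the product automaton M × N from the start pair (0, n0), following both machines on each input symbol, reaches 10 state pairs: (0, n0), (2, n1), (6, n2), (0, n3), (5, n3), (1, n2), (2, n2), (0, n2), (5, n2), (4, n2).
M accepts in {1, 2, 3, 4, 6} and N accepts in {n0, n3}; no reachable pair has both components accepting, so no string drives both machines to acceptance simultaneously and L(M) ∩ L(N) = ∅.
So no string is accepted by both, and the intersection is empty.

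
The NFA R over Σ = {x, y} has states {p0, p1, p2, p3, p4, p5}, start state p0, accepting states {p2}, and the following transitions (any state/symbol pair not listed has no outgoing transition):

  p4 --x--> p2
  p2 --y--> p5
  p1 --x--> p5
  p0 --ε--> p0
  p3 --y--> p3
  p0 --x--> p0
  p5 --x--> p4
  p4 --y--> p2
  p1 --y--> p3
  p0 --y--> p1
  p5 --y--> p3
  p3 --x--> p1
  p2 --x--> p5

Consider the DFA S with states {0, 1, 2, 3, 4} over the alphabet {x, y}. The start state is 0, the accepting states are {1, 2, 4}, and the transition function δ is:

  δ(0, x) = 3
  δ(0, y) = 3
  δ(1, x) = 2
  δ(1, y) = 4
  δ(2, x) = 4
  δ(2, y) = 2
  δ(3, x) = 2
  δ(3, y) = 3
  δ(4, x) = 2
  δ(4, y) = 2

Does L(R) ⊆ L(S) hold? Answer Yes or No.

Exploring the product automaton R × S from the start pair (p0, 0), following both machines on each input symbol, reaches 15 state pairs: (p0, 0), (p0, 3), (p1, 3), (p0, 2), (p5, 2), (p3, 3), (p0, 4), (p1, 2), (p4, 4), (p3, 2), (p5, 4), (p2, 2), (p1, 4), (p4, 2), (p2, 4).
R accepts in {p2} and S accepts in {1, 2, 4}. The reachable pairs whose R-component is accepting are (p2, 2), (p2, 4); in each of them the S-component is accepting too, so the product for L(R) \ L(S) (R-component accepting, S-component rejecting) has no reachable accepting pair and the difference is empty.
Hence every string in L(R) is also in L(S).

Yes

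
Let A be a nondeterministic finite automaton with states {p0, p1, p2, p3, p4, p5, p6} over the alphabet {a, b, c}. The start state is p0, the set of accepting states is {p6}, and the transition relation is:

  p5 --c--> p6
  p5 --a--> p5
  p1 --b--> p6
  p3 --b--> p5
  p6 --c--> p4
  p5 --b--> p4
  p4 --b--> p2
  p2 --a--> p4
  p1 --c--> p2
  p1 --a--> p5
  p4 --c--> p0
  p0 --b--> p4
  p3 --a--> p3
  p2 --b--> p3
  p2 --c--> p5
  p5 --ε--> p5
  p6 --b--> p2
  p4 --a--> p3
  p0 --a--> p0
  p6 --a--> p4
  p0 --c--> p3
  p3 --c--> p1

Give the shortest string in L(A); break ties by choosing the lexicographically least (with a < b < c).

cbc

A breadth-first search from p0 reaches an accepting state first via the path p0 → p3 → p5 → p6 on input cbc.
No string of length < 3 is accepted (BFS exhausts all shorter strings without reaching an accepting state), and cbc is the lexicographically least accepting string of length 3.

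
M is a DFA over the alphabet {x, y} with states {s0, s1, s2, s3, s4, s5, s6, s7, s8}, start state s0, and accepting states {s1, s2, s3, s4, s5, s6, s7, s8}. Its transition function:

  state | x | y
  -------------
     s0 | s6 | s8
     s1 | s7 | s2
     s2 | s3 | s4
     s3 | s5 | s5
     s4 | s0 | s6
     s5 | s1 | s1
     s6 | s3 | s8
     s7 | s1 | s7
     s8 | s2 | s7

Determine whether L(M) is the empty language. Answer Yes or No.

No

The string x is accepted: the run s0 → s6 ends in the accepting state s6.
Since at least one string is accepted, L(M) is not empty.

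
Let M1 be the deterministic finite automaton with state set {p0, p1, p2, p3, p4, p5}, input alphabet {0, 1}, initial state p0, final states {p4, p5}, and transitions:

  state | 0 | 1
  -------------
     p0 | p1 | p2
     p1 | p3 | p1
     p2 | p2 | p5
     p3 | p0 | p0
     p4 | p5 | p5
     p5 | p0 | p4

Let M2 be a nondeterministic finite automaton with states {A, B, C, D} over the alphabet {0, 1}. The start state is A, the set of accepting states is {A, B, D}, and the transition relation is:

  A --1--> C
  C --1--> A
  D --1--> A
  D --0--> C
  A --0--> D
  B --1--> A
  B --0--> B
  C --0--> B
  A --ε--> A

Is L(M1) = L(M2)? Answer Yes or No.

No

The string 111 is accepted by M1 but rejected by M2.
So L(M1) ≠ L(M2).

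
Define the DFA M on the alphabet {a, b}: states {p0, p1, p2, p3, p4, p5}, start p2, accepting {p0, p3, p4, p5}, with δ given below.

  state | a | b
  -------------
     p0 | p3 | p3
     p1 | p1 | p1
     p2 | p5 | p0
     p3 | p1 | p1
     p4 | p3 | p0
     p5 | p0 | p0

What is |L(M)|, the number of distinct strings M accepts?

The useful subgraph on states {p0, p2, p3, p5} is acyclic, so L(M) is finite; the longest accepting path visits 4 useful states, giving maximum string length 3.
Counting accepting paths from p2 by length: 2 of length 1, 4 of length 2, 4 of length 3. Total 10.

10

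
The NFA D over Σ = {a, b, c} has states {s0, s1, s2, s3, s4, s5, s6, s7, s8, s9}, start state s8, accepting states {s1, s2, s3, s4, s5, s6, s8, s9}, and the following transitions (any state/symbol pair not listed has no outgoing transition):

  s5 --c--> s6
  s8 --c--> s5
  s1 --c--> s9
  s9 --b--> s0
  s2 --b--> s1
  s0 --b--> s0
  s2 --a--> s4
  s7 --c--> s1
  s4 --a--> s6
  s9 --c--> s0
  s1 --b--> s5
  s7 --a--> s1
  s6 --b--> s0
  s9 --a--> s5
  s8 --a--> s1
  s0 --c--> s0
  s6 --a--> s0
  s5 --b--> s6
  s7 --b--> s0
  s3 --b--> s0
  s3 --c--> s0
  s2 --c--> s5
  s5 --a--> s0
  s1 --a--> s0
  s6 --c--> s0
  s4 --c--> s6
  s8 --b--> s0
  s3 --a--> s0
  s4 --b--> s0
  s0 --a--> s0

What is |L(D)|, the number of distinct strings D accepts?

12

The useful subgraph on states {s1, s5, s6, s8, s9} is acyclic, so L(D) is finite; the longest accepting path visits 5 useful states, giving maximum string length 4.
Counting accepting paths from s8 by length: 1 of length 0, 2 of length 1, 4 of length 2, 3 of length 3, 2 of length 4. Total 12.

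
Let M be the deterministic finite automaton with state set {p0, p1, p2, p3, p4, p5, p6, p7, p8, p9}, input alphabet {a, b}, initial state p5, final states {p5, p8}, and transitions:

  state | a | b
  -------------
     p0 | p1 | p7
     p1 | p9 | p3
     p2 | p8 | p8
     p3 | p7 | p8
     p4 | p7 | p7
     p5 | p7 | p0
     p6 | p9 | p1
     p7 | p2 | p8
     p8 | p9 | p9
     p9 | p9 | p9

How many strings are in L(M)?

11

The useful subgraph on states {p0, p1, p2, p3, p5, p7, p8} is acyclic, so L(M) is finite; the longest accepting path visits 7 useful states, giving maximum string length 6.
Counting accepting paths from p5 by length: 1 of length 0, 1 of length 2, 3 of length 3, 3 of length 4, 1 of length 5, 2 of length 6. Total 11.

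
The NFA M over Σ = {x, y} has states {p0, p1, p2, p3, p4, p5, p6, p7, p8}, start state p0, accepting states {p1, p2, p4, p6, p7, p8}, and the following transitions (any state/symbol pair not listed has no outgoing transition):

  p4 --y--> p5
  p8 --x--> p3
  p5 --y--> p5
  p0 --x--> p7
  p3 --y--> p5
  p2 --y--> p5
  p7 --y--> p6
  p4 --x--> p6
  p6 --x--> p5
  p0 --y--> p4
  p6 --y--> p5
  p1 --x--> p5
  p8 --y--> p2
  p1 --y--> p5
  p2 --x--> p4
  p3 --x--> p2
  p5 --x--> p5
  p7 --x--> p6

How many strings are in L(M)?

The useful subgraph on states {p0, p4, p6, p7} is acyclic, so L(M) is finite; the longest accepting path visits 3 useful states, giving maximum string length 2.
Counting accepting paths from p0 by length: 2 of length 1, 3 of length 2. Total 5.

5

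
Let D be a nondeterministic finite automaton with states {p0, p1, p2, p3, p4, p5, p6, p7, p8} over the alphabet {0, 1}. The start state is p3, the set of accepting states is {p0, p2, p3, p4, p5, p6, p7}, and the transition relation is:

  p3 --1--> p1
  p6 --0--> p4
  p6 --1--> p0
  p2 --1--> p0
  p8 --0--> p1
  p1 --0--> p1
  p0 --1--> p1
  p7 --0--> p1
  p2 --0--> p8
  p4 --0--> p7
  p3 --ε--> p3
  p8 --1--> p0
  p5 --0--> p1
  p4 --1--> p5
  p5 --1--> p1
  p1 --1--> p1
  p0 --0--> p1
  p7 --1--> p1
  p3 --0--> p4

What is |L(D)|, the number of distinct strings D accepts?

The useful subgraph on states {p3, p4, p5, p7} is acyclic, so L(D) is finite; the longest accepting path visits 3 useful states, giving maximum string length 2.
Counting accepting paths from p3 by length: 1 of length 0, 1 of length 1, 2 of length 2. Total 4.

4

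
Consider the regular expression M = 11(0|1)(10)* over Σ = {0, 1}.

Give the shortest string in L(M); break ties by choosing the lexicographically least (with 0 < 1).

By inspection of the expression, no string of length less than 3 matches, and 110 is the lexicographically first match of length 3.

110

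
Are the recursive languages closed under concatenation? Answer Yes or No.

For an input of length n, try each of the n+1 split points, running the decider for L₁ on the prefix and the decider for L₂ on the suffix; accept if some split succeeds. Finitely many halting sub-runs, so this decides L₁L₂.
So the recursive languages are closed under concatenation.

Yes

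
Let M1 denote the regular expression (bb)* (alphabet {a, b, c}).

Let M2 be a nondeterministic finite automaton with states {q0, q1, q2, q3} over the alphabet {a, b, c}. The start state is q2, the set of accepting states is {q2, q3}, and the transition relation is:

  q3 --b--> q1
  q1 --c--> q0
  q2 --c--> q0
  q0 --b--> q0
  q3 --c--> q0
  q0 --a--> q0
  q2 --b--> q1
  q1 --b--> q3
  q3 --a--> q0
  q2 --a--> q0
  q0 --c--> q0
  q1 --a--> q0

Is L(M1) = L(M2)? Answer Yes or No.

Converting the expression M1 to a DFA (subset construction, then merging equivalent states) gives the minimal DFA with states {r0, r1, r2}, start state r0, accepting states {r0} and transitions r0: a→r1, b→r2, c→r1; r1: a→r1, b→r1, c→r1; r2: a→r1, b→r0, c→r1.
Exploring the product automaton M1 × M2 from the start pair (r0, q2), following both machines on each input symbol, reaches 4 state pairs: (r0, q2), (r1, q0), (r2, q1), (r0, q3).
M1 accepts in {r0} and M2 accepts in {q2, q3}. In every reachable pair the two components are either both accepting — (r0, q2), (r0, q3) — or both non-accepting, so no string is accepted by exactly one of the machines: L(M1) \ L(M2) and L(M2) \ L(M1) are both empty.
Hence every string is accepted by M1 iff it is accepted by M2, and the two languages coincide.

Yes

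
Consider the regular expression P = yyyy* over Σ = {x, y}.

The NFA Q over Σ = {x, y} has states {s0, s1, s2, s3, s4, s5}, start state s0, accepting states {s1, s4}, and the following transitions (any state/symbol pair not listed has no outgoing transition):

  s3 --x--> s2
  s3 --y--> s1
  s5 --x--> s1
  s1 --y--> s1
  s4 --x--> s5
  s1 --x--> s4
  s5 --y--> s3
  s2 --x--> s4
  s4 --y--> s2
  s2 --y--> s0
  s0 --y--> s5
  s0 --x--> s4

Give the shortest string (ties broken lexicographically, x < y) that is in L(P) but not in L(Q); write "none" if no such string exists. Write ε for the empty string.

Converting the expression P to a DFA (subset construction, then merging equivalent states) gives the minimal DFA with states {p0, p1, p2, p3, p4}, start state p0, accepting states {p4} and transitions p0: x→p1, y→p2; p1: x→p1, y→p1; p2: x→p1, y→p3; p3: x→p1, y→p4; p4: x→p1, y→p4.
Exploring the product automaton P × Q from the start pair (p0, s0), following both machines on each input symbol, reaches 10 state pairs: (p0, s0), (p1, s4), (p2, s5), (p1, s5), (p1, s2), (p1, s1), (p3, s3), (p1, s3), (p1, s0), (p4, s1).
P accepts in {p4} and Q accepts in {s1, s4}. The reachable pairs whose P-component is accepting are (p4, s1); in each of them the Q-component is accepting too, so the product for L(P) \ L(Q) (P-component accepting, Q-component rejecting) has no reachable accepting pair and the difference is empty.
So every string accepted by P is also accepted by Q: L(P) \ L(Q) = ∅ and there is no such string.

none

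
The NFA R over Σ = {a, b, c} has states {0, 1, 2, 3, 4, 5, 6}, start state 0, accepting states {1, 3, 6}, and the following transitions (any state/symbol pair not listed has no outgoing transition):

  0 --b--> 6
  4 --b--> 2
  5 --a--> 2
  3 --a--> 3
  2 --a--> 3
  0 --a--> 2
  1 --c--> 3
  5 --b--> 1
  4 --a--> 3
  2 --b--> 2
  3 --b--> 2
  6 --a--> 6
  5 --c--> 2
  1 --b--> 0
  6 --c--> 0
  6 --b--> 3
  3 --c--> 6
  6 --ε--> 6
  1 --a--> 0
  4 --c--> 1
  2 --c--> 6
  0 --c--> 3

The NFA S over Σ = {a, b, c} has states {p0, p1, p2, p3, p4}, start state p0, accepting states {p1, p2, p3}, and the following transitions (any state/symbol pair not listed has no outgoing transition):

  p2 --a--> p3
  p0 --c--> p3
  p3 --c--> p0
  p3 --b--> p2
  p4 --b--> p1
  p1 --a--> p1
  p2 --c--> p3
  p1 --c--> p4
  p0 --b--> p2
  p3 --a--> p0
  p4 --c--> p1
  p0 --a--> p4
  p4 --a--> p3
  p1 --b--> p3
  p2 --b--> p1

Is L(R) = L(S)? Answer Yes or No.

The string ca is accepted by R but rejected by S.
So L(R) ≠ L(S).

No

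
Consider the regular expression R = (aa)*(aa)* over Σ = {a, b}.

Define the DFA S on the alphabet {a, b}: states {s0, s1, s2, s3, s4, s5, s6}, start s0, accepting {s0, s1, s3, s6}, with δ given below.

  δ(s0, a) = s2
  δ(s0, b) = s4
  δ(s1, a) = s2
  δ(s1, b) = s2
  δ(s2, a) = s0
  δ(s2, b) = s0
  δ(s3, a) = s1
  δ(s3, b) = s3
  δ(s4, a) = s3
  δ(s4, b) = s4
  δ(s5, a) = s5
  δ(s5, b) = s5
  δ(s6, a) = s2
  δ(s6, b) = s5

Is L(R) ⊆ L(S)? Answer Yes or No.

Converting the expression R to a DFA (subset construction, then merging equivalent states) gives the minimal DFA with states {r0, r1, r2}, start state r0, accepting states {r0} and transitions r0: a→r1, b→r2; r1: a→r0, b→r2; r2: a→r2, b→r2.
Exploring the product automaton R × S from the start pair (r0, s0), following both machines on each input symbol, reaches 7 state pairs: (r0, s0), (r1, s2), (r2, s4), (r2, s0), (r2, s3), (r2, s2), (r2, s1).
R accepts in {r0} and S accepts in {s0, s1, s3, s6}. The reachable pairs whose R-component is accepting are (r0, s0); in each of them the S-component is accepting too, so the product for L(R) \ L(S) (R-component accepting, S-component rejecting) has no reachable accepting pair and the difference is empty.
Hence every string in L(R) is also in L(S).

Yes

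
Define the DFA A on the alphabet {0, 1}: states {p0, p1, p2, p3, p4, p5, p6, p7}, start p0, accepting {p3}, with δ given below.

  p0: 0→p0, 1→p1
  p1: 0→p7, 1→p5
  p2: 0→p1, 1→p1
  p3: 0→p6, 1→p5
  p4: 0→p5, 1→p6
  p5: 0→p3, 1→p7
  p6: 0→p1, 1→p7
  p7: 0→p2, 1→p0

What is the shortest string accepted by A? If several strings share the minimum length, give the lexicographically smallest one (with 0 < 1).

110

A breadth-first search from p0 reaches an accepting state first via the path p0 → p1 → p5 → p3 on input 110.
No string of length < 3 is accepted (BFS exhausts all shorter strings without reaching an accepting state), and 110 is the lexicographically least accepting string of length 3.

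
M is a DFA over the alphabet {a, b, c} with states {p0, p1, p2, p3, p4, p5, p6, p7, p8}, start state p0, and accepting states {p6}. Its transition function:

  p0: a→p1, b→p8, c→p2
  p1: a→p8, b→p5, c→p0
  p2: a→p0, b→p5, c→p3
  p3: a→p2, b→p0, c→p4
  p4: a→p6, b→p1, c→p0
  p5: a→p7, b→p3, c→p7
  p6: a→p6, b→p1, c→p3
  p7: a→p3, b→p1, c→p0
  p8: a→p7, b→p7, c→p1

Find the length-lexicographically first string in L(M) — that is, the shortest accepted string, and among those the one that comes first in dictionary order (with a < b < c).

ccca

A breadth-first search from p0 reaches an accepting state first via the path p0 → p2 → p3 → p4 → p6 on input ccca.
No string of length < 4 is accepted (BFS exhausts all shorter strings without reaching an accepting state), and ccca is the lexicographically least accepting string of length 4.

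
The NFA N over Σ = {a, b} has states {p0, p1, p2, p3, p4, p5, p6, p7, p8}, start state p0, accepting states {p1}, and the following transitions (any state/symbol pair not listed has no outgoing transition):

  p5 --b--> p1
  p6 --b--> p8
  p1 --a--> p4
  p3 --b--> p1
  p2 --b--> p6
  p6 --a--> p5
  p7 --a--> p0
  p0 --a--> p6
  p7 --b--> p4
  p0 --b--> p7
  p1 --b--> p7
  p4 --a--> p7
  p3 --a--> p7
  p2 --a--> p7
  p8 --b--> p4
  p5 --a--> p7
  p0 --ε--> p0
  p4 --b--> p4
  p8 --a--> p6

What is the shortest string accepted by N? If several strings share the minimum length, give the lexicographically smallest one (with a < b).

A breadth-first search from p0 reaches an accepting state first via the path p0 → p6 → p5 → p1 on input aab.
No string of length < 3 is accepted (BFS exhausts all shorter strings without reaching an accepting state), and aab is the lexicographically least accepting string of length 3.

aab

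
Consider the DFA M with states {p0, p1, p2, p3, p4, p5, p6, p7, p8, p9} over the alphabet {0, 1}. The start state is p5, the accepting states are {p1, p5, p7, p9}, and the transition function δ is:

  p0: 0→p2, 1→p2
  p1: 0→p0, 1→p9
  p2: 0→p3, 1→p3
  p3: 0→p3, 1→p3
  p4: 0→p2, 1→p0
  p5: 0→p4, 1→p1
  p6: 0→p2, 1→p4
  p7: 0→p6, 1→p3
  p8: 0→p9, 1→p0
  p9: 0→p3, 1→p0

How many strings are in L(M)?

The useful subgraph on states {p1, p5, p9} is acyclic, so L(M) is finite; the longest accepting path visits 3 useful states, giving maximum string length 2.
Counting accepting paths from p5 by length: 1 of length 0, 1 of length 1, 1 of length 2. Total 3.

3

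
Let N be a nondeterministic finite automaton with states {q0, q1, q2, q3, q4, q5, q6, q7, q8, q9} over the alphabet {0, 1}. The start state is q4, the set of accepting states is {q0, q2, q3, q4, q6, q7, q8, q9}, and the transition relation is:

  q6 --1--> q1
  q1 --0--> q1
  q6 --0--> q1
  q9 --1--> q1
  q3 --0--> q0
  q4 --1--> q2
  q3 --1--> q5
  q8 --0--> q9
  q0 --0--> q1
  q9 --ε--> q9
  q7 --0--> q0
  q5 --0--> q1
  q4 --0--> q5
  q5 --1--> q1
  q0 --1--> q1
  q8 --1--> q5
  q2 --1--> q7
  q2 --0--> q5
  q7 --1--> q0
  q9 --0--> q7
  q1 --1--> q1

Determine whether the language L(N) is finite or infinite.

finite

The useful states (reachable from q4 and able to reach an accepting state) are {q0, q2, q4, q7}.
Restricted to these states the transition graph has no cycle, so every accepting path has bounded length and L is finite.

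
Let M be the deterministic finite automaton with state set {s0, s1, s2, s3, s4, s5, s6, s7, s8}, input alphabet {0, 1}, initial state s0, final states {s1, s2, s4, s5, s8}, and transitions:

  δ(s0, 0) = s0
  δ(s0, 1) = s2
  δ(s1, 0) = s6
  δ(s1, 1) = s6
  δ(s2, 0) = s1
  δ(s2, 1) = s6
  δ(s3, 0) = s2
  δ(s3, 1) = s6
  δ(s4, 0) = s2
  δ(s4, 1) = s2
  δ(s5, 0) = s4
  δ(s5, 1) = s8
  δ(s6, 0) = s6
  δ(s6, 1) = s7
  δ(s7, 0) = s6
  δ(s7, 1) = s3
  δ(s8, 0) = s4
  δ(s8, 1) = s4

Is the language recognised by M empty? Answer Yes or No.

The string 1 is accepted: the run s0 → s2 ends in the accepting state s2.
Since at least one string is accepted, L(M) is not empty.

No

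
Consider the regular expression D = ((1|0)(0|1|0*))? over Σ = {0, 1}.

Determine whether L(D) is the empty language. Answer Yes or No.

No

The empty string ε matches the expression, so it belongs to L(D).
Since L(D) contains at least one string, it is not empty.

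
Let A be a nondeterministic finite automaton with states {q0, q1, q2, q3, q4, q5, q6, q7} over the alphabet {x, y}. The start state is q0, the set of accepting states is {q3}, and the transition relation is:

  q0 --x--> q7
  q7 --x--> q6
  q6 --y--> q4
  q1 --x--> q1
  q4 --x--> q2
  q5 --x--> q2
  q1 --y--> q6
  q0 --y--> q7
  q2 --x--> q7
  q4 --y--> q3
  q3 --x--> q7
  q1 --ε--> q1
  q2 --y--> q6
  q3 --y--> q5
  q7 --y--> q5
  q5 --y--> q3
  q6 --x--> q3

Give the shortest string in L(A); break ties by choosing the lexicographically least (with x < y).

A breadth-first search from q0 reaches an accepting state first via the path q0 → q7 → q6 → q3 on input xxx.
No string of length < 3 is accepted (BFS exhausts all shorter strings without reaching an accepting state), and xxx is the lexicographically least accepting string of length 3.

xxx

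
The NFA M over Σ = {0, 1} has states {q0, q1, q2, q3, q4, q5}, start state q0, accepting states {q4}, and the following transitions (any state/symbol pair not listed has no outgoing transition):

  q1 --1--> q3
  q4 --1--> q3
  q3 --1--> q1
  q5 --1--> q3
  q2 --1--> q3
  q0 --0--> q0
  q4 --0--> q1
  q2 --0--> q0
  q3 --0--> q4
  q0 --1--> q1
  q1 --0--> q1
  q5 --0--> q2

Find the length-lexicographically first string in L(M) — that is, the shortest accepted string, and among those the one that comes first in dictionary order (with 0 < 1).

110

A breadth-first search from q0 reaches an accepting state first via the path q0 → q1 → q3 → q4 on input 110.
No string of length < 3 is accepted (BFS exhausts all shorter strings without reaching an accepting state), and 110 is the lexicographically least accepting string of length 3.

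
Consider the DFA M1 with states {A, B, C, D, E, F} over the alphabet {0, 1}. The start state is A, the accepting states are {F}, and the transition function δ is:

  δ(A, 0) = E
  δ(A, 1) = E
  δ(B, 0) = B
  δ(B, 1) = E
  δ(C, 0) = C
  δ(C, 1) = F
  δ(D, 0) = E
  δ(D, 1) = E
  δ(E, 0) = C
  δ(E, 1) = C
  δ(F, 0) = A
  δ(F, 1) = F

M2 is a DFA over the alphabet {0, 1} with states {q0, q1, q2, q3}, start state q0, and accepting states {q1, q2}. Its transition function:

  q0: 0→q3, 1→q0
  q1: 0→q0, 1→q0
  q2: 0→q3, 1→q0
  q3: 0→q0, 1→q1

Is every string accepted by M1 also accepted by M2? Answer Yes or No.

The string 001 is in L(M1) but not in L(M2).
So L(M1) ⊄ L(M2).

No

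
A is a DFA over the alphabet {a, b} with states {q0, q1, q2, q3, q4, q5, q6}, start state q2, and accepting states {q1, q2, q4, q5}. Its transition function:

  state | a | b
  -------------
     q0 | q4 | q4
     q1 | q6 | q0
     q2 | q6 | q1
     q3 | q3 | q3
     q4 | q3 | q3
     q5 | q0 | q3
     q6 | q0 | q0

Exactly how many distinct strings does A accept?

12

The useful subgraph on states {q0, q1, q2, q4, q6} is acyclic, so L(A) is finite; the longest accepting path visits 5 useful states, giving maximum string length 4.
Counting accepting paths from q2 by length: 1 of length 0, 1 of length 1, 6 of length 3, 4 of length 4. Total 12.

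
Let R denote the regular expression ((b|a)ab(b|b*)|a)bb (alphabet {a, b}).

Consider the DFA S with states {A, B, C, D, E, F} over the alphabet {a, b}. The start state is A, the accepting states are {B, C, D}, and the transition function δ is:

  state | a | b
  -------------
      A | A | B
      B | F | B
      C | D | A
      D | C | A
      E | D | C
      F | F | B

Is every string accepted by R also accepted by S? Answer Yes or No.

Converting the expression R to a DFA (subset construction, then merging equivalent states) gives the minimal DFA with states {r0, r1, r2, r3, r4, r5, r6, r7, r8, r9}, start state r0, accepting states {r7, r9} and transitions r0: a→r1, b→r2; r1: a→r3, b→r4; r2: a→r3, b→r5; r3: a→r5, b→r6; r4: a→r5, b→r7; r5: a→r5, b→r5; r6: a→r5, b→r8; r7: a→r5, b→r5; r8: a→r5, b→r9; r9: a→r5, b→r9.
Exploring the product automaton R × S from the start pair (r0, A), following both machines on each input symbol, reaches 13 state pairs: (r0, A), (r1, A), (r2, B), (r3, A), (r4, B), (r3, F), (r5, B), (r5, A), (r6, B), (r5, F), (r7, B), (r8, B), (r9, B).
R accepts in {r7, r9} and S accepts in {B, C, D}. The reachable pairs whose R-component is accepting are (r7, B), (r9, B); in each of them the S-component is accepting too, so the product for L(R) \ L(S) (R-component accepting, S-component rejecting) has no reachable accepting pair and the difference is empty.
Hence every string in L(R) is also in L(S).

Yes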